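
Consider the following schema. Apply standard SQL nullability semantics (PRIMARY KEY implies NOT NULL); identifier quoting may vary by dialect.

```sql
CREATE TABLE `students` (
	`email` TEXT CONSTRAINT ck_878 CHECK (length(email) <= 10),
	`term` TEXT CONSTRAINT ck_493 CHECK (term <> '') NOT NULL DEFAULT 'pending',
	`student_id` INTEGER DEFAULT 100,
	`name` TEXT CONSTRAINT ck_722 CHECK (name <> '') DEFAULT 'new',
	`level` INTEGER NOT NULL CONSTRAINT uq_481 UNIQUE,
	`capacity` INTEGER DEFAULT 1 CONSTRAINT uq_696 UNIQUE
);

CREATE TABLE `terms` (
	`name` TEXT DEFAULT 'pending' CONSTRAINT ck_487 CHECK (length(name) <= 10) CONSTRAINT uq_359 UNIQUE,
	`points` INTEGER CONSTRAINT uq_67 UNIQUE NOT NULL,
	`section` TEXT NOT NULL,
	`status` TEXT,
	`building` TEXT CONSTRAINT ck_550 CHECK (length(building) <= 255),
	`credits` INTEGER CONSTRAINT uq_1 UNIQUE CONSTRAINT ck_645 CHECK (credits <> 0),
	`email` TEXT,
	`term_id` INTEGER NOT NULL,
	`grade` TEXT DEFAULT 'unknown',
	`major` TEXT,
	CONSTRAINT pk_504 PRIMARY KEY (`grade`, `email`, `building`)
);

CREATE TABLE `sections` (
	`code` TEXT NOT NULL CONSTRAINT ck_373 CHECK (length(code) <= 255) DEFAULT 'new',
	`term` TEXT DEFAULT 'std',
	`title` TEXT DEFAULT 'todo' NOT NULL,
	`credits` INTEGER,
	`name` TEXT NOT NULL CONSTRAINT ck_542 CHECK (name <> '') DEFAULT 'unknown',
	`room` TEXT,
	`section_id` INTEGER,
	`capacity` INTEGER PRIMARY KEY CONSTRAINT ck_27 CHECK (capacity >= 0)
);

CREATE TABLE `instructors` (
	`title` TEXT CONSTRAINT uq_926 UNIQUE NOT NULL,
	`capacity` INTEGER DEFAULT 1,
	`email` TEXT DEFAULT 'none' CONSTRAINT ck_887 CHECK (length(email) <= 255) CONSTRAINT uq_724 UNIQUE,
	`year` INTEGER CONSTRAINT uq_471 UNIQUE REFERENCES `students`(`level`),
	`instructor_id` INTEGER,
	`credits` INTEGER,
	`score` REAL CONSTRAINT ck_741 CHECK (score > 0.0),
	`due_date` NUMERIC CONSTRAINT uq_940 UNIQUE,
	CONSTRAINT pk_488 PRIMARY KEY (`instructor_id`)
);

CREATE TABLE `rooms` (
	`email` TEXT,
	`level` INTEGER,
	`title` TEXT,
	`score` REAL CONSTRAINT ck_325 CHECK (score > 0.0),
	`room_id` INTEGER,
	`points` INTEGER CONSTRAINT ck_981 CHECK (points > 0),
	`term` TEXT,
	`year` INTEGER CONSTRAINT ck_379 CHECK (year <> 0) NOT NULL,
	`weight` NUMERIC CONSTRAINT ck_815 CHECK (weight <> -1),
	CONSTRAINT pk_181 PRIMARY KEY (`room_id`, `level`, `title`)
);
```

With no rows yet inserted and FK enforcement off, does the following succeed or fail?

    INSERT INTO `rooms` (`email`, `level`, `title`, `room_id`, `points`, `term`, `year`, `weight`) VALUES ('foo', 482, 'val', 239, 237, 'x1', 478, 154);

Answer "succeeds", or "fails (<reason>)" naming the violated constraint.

succeeds

NOT NULL columns: level is supplied; room_id is supplied; title is supplied; year is supplied.
CHECK constraints: 237 satisfies (points > 0); 478 satisfies (year <> 0); 154 satisfies (weight <> -1).
No constraint is violated.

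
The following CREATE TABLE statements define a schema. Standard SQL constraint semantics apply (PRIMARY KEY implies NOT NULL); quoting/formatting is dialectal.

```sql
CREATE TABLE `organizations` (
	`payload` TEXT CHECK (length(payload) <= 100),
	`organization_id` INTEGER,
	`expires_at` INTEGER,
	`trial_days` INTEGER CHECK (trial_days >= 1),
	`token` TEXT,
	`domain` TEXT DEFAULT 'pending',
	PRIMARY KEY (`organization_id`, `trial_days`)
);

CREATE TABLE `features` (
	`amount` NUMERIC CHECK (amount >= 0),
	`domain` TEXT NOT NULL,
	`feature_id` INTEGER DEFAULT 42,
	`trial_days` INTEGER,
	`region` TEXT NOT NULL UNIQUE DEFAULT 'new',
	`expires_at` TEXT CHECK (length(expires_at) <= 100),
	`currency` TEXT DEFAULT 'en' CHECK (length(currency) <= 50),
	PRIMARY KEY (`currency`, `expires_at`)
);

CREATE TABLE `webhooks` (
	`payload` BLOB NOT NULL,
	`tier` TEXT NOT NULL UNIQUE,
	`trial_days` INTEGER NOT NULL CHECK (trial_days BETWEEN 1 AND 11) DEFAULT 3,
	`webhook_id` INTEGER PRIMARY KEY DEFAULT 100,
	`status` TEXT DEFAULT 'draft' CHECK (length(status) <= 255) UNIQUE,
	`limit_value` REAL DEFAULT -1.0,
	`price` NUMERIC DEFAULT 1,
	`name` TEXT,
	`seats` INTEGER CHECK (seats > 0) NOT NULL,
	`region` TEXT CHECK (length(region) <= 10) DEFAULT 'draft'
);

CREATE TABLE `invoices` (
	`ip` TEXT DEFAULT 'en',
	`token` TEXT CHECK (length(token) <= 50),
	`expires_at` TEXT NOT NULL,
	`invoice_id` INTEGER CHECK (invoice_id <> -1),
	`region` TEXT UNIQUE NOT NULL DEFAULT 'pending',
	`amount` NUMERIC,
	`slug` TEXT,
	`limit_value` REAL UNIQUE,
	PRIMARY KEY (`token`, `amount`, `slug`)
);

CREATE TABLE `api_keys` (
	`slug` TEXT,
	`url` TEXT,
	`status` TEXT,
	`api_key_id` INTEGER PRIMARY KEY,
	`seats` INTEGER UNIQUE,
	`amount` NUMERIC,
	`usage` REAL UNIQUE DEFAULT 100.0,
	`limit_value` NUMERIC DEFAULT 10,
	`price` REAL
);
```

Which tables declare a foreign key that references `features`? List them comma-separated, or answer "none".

none

No REFERENCES clause anywhere in the schema names features.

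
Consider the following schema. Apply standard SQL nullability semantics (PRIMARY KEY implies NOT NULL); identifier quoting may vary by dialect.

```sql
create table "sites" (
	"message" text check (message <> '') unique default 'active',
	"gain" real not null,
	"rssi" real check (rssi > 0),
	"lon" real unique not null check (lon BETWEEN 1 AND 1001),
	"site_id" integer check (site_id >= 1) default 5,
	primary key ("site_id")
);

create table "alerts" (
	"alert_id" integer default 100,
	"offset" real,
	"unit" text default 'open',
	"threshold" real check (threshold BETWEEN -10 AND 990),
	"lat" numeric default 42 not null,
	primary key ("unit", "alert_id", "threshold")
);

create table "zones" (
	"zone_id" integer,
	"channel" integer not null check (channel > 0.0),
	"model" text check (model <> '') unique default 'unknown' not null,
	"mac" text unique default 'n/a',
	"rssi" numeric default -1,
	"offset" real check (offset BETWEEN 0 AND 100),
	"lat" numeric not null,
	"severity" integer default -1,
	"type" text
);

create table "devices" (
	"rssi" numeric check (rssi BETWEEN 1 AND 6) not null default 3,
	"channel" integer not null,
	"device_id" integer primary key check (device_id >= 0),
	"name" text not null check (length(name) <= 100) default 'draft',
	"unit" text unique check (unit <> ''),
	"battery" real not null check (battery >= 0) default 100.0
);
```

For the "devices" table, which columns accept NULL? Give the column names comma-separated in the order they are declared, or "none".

- rssi: declared NOT NULL → not nullable.
- channel: declared NOT NULL → not nullable.
- device_id: part of the PRIMARY KEY, which implies NOT NULL → not nullable.
- name: declared NOT NULL → not nullable.
- unit: CHECK does not forbid NULL (a CHECK constraint passes when its expression is NULL) → nullable.
- battery: declared NOT NULL → not nullable.

unit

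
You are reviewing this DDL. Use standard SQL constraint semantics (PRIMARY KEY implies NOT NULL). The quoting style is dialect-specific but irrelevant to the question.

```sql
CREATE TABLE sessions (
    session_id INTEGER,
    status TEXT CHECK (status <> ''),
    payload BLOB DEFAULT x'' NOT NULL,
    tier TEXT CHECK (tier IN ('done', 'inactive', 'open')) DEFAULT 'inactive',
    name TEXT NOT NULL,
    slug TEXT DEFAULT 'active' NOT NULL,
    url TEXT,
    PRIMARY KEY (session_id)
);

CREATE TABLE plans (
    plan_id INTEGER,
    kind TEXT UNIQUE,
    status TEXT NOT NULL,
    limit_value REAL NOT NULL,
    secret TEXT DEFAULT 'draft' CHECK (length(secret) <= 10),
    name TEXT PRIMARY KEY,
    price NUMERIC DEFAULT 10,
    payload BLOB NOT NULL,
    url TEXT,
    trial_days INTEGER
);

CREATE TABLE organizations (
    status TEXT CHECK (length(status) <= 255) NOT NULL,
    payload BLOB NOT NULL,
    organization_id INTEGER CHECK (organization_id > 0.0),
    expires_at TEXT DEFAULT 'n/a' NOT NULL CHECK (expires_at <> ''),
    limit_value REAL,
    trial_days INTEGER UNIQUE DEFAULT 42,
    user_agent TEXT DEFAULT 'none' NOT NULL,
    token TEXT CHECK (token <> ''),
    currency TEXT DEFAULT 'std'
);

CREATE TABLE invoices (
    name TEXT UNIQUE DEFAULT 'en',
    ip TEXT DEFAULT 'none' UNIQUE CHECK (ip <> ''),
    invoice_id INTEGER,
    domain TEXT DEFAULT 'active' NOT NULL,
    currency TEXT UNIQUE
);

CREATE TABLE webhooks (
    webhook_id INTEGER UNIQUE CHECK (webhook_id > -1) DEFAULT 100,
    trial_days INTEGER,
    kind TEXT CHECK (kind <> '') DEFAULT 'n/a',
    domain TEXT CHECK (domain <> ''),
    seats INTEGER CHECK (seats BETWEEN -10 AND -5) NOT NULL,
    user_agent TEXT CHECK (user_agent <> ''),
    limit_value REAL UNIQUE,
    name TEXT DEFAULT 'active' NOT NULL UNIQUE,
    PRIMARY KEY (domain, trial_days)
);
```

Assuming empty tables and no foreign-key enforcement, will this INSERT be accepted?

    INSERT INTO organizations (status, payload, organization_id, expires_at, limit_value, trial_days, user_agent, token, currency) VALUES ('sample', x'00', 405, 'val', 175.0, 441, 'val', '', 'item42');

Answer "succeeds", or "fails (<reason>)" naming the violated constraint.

The value '' for token violates CHECK (token <> '').

fails (CHECK on token)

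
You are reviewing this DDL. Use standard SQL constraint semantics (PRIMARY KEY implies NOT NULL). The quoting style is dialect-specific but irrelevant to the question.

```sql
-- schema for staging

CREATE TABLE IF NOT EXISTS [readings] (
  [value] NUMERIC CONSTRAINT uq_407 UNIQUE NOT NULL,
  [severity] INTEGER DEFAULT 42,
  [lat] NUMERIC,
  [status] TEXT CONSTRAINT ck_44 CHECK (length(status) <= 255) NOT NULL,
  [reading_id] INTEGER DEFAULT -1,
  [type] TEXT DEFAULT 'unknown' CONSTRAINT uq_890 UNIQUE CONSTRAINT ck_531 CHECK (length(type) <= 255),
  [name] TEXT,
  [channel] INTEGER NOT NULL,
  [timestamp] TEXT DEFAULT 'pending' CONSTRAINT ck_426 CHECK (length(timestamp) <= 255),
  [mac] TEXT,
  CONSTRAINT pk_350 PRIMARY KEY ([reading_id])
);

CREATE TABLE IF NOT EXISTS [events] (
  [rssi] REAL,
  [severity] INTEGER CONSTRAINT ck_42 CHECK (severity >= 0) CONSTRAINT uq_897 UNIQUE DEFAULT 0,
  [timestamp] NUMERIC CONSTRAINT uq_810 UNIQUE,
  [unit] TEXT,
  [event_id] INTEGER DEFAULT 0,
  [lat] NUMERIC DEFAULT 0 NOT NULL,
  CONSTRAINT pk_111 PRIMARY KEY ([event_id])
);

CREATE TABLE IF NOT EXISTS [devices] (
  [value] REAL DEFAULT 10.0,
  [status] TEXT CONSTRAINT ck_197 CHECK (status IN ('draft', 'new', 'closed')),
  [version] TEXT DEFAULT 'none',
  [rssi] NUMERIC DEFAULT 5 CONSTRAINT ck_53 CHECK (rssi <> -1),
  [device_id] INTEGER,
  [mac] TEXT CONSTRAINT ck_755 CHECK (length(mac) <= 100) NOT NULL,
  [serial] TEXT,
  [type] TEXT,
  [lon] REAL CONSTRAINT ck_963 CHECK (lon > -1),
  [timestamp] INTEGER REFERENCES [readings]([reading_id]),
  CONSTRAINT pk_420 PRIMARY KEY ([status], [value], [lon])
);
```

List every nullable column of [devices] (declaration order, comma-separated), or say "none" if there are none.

- value: part of the PRIMARY KEY, which implies NOT NULL → not nullable.
- status: part of the PRIMARY KEY, which implies NOT NULL → not nullable.
- version: DEFAULT only fills an omitted column; an explicit NULL is still allowed → nullable.
- rssi: CHECK does not forbid NULL (a CHECK constraint passes when its expression is NULL) → nullable.
- device_id: no NOT NULL constraint applies → nullable.
- mac: declared NOT NULL → not nullable.
- serial: no NOT NULL constraint applies → nullable.
- type: no NOT NULL constraint applies → nullable.
- lon: part of the PRIMARY KEY, which implies NOT NULL → not nullable.
- timestamp: a foreign key column may be NULL unless separately constrained → nullable.

version, rssi, device_id, serial, type, timestamp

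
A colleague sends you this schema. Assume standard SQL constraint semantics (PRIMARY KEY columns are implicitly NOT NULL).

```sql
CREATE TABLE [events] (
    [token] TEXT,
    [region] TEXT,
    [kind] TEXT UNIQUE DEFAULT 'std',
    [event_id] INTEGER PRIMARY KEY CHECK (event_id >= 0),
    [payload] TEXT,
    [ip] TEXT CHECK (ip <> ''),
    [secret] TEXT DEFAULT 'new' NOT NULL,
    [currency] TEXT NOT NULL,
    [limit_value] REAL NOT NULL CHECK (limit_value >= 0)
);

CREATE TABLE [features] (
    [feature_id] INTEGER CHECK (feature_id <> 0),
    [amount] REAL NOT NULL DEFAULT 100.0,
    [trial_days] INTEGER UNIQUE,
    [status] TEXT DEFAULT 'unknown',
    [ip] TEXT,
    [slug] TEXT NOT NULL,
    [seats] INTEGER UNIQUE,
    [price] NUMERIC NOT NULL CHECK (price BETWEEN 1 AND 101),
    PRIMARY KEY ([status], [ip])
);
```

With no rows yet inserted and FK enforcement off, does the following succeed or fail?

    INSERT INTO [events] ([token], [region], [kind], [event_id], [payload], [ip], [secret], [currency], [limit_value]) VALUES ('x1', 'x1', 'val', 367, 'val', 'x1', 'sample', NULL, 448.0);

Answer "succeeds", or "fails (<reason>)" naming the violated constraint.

currency is explicitly set to NULL, but currency is declared NOT NULL.

fails (NOT NULL on currency)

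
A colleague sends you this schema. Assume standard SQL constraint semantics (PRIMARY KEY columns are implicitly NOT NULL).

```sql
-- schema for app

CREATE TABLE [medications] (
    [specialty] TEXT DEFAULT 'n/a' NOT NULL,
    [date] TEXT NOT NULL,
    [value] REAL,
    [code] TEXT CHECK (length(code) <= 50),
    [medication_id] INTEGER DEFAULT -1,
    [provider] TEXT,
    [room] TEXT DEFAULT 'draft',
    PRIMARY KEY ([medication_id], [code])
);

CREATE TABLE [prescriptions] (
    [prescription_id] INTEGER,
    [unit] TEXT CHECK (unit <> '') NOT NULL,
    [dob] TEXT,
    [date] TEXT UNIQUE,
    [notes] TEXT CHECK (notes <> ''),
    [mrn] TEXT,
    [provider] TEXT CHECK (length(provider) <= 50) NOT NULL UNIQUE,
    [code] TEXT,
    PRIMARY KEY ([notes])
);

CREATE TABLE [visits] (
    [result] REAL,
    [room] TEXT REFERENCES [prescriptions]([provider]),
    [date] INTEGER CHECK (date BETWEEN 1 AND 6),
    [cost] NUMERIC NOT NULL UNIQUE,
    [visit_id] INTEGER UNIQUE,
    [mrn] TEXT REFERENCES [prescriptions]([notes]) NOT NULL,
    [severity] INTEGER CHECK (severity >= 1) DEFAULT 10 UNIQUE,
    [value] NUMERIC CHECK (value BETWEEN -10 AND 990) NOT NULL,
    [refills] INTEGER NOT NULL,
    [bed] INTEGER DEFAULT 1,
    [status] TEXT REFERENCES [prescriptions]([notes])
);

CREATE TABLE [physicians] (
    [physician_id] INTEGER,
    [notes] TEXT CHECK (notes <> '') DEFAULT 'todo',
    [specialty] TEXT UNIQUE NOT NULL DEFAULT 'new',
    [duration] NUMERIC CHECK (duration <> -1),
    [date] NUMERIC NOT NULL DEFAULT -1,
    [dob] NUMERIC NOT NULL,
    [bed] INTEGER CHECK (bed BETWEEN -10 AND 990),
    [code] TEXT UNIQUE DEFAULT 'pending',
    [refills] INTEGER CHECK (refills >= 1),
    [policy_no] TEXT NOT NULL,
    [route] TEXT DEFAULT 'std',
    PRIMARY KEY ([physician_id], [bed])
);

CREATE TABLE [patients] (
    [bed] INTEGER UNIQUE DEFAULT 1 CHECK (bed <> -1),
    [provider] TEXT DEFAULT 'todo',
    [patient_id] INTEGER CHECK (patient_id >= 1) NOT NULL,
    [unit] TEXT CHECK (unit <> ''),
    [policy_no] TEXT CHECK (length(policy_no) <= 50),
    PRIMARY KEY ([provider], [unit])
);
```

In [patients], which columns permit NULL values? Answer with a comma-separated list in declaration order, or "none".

- bed: CHECK does not forbid NULL (a CHECK constraint passes when its expression is NULL) → nullable.
- provider: part of the PRIMARY KEY, which implies NOT NULL → not nullable.
- patient_id: declared NOT NULL → not nullable.
- unit: part of the PRIMARY KEY, which implies NOT NULL → not nullable.
- policy_no: CHECK does not forbid NULL (a CHECK constraint passes when its expression is NULL) → nullable.

bed, policy_no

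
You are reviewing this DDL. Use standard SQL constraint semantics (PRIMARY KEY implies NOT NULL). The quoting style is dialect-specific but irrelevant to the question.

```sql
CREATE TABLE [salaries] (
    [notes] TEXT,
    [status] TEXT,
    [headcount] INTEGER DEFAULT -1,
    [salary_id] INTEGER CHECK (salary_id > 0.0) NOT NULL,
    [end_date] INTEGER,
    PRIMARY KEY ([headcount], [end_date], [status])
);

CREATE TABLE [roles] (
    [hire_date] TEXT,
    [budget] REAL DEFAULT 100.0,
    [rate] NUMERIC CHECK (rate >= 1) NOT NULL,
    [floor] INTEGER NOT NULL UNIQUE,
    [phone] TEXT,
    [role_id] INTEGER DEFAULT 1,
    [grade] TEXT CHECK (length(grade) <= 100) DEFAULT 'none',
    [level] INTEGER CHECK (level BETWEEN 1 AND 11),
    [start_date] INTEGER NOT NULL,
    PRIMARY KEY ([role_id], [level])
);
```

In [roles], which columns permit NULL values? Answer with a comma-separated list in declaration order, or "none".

- hire_date: no NOT NULL constraint applies → nullable.
- budget: DEFAULT only fills an omitted column; an explicit NULL is still allowed → nullable.
- rate: declared NOT NULL → not nullable.
- floor: declared NOT NULL → not nullable.
- phone: no NOT NULL constraint applies → nullable.
- role_id: part of the PRIMARY KEY, which implies NOT NULL → not nullable.
- grade: CHECK does not forbid NULL (a CHECK constraint passes when its expression is NULL) → nullable.
- level: part of the PRIMARY KEY, which implies NOT NULL → not nullable.
- start_date: declared NOT NULL → not nullable.

hire_date, budget, phone, grade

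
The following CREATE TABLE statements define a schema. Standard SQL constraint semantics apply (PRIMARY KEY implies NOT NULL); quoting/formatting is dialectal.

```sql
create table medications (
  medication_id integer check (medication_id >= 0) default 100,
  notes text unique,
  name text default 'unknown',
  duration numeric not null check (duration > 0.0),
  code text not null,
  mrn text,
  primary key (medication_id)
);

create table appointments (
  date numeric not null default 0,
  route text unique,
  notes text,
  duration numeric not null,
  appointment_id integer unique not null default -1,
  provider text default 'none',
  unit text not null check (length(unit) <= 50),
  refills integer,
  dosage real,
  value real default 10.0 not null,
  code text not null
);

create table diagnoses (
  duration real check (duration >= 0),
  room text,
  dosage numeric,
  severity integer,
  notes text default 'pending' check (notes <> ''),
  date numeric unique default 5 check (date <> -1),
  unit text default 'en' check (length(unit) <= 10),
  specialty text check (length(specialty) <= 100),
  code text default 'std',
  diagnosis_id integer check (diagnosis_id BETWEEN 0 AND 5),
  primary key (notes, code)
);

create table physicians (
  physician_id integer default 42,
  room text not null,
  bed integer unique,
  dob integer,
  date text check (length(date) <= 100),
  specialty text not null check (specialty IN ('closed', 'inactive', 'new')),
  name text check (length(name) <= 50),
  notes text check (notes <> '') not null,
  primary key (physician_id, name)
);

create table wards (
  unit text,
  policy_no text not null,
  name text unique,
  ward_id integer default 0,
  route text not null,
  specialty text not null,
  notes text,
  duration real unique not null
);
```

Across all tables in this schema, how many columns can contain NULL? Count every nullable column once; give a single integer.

23

medications: 3 nullable (notes, name, mrn — PK (medication_id) and explicit NOT NULL columns excluded).
appointments: 5 nullable (route, notes, provider, refills, dosage — PK none and explicit NOT NULL columns excluded).
diagnoses: 8 nullable (duration, room, dosage, severity, date, unit, specialty, diagnosis_id — PK (notes, code) and explicit NOT NULL columns excluded).
physicians: 3 nullable (bed, dob, date — PK (physician_id, name) and explicit NOT NULL columns excluded).
wards: 4 nullable (unit, name, ward_id, notes — PK none and explicit NOT NULL columns excluded).
Total: 3 + 5 + 8 + 3 + 4 = 23.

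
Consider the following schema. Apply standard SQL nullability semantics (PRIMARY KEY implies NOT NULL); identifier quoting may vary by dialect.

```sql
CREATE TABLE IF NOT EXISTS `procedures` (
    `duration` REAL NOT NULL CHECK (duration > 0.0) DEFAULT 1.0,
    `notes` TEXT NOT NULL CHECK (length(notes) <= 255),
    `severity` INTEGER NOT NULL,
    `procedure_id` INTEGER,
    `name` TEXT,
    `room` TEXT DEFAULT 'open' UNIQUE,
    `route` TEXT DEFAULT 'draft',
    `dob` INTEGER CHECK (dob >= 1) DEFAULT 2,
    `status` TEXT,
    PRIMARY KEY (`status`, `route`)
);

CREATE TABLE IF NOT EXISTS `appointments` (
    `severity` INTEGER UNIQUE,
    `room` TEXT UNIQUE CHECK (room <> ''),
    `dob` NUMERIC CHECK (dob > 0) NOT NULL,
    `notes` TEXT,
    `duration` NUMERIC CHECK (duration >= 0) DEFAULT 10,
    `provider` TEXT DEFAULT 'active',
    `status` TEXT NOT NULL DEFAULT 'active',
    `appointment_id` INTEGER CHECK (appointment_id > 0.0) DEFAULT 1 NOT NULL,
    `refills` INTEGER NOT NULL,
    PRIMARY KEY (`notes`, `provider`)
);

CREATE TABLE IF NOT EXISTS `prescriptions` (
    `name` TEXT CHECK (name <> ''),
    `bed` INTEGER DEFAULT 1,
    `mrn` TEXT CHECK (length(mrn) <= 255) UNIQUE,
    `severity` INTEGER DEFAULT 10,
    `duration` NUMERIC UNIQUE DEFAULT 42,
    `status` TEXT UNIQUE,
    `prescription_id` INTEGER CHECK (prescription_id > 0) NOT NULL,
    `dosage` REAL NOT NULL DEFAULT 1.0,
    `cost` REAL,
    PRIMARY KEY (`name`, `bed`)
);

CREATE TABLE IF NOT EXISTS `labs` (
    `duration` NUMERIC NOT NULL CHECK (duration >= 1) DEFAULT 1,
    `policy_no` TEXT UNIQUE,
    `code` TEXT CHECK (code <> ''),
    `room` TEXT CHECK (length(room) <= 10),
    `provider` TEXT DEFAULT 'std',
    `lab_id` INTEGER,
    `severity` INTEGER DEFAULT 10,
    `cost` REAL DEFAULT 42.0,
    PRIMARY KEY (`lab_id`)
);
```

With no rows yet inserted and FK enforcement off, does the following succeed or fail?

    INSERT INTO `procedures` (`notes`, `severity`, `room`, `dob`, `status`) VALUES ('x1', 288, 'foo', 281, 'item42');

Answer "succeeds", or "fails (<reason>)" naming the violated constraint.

NOT NULL columns: duration defaults to 1.0; notes is supplied; route defaults to 'draft'; severity is supplied; status is supplied.
CHECK constraints: 'x1' satisfies (length(notes) <= 255); 281 satisfies (dob >= 1).
No constraint is violated.

succeeds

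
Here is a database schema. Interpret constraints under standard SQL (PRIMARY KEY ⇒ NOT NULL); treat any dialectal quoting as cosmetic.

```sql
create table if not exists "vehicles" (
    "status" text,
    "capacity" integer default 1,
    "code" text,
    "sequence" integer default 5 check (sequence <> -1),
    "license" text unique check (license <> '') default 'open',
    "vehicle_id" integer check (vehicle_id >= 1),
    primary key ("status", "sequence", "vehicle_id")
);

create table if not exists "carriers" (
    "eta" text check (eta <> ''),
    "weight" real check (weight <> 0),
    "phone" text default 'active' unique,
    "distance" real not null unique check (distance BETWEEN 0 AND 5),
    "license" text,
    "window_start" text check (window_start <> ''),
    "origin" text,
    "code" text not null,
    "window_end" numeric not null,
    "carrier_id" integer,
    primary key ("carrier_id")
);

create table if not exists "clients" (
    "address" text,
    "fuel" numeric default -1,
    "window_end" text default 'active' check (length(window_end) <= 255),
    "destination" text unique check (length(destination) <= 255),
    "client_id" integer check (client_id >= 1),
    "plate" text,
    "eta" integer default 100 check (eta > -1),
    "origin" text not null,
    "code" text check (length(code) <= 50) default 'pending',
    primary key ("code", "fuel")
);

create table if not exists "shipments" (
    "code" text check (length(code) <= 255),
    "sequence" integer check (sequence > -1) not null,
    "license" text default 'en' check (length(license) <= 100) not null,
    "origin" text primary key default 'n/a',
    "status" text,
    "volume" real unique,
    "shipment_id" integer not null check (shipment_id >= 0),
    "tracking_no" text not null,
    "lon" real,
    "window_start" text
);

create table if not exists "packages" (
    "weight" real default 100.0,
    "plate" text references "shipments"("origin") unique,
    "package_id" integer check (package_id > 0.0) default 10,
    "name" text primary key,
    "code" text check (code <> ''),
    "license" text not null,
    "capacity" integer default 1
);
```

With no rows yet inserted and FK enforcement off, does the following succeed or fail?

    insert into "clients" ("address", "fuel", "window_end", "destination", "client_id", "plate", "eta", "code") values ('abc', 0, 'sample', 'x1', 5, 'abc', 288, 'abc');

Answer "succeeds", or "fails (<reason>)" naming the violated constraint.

origin is omitted from the column list and has no DEFAULT, so it would receive NULL.
But origin is declared NOT NULL.

fails (NOT NULL on origin)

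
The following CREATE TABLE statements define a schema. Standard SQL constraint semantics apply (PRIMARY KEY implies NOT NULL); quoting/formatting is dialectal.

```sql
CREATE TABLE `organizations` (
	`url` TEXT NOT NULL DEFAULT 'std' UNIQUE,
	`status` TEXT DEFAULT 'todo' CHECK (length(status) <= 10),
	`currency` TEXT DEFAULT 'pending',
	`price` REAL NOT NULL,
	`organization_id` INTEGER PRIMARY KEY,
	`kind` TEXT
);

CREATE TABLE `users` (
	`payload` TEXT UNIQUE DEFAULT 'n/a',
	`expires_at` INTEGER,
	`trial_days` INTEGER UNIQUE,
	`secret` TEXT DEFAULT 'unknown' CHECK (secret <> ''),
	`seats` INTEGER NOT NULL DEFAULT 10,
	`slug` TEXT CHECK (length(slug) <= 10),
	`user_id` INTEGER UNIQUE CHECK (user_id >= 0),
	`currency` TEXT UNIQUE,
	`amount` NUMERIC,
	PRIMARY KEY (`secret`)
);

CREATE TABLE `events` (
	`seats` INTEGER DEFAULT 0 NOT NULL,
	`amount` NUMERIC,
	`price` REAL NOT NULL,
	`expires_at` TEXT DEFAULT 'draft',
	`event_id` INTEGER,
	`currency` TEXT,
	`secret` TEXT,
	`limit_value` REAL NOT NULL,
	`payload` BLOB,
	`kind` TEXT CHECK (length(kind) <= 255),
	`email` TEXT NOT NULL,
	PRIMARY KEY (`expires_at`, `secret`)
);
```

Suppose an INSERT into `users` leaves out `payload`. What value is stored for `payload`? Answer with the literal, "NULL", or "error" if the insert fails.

payload has an explicit DEFAULT 'n/a'.
When the column is omitted from an INSERT, that default is used.

'n/a'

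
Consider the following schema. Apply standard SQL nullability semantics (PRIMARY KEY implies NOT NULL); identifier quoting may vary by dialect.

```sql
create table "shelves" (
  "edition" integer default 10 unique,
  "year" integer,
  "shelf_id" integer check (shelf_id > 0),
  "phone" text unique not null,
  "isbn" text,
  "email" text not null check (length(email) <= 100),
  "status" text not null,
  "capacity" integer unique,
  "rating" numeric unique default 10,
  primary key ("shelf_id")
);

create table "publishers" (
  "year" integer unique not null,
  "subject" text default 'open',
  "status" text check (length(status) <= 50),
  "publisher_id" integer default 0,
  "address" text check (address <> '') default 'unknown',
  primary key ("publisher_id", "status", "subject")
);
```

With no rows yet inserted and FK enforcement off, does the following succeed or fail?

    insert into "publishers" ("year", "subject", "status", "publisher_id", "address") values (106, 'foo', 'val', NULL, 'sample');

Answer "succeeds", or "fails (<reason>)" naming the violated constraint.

fails (NOT NULL on publisher_id)

publisher_id is explicitly set to NULL, but publisher_id is part of the PRIMARY KEY (implied NOT NULL).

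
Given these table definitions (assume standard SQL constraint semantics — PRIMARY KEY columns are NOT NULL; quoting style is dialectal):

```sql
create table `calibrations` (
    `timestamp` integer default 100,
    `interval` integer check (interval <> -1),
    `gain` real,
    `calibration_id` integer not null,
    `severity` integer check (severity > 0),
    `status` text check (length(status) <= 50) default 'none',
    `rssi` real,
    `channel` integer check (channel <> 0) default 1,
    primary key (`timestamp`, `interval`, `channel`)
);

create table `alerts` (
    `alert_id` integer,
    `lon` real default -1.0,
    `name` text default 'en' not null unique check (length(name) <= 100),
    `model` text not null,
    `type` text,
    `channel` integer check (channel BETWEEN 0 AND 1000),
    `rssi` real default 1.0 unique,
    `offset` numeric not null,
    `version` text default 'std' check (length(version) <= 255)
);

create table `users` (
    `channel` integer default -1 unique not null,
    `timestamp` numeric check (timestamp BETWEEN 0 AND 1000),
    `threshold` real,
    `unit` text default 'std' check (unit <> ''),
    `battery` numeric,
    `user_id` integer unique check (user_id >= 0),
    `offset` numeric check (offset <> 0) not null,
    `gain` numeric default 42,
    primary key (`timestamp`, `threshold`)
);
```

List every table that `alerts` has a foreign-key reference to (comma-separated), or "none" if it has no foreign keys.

none

No column in alerts has a REFERENCES clause.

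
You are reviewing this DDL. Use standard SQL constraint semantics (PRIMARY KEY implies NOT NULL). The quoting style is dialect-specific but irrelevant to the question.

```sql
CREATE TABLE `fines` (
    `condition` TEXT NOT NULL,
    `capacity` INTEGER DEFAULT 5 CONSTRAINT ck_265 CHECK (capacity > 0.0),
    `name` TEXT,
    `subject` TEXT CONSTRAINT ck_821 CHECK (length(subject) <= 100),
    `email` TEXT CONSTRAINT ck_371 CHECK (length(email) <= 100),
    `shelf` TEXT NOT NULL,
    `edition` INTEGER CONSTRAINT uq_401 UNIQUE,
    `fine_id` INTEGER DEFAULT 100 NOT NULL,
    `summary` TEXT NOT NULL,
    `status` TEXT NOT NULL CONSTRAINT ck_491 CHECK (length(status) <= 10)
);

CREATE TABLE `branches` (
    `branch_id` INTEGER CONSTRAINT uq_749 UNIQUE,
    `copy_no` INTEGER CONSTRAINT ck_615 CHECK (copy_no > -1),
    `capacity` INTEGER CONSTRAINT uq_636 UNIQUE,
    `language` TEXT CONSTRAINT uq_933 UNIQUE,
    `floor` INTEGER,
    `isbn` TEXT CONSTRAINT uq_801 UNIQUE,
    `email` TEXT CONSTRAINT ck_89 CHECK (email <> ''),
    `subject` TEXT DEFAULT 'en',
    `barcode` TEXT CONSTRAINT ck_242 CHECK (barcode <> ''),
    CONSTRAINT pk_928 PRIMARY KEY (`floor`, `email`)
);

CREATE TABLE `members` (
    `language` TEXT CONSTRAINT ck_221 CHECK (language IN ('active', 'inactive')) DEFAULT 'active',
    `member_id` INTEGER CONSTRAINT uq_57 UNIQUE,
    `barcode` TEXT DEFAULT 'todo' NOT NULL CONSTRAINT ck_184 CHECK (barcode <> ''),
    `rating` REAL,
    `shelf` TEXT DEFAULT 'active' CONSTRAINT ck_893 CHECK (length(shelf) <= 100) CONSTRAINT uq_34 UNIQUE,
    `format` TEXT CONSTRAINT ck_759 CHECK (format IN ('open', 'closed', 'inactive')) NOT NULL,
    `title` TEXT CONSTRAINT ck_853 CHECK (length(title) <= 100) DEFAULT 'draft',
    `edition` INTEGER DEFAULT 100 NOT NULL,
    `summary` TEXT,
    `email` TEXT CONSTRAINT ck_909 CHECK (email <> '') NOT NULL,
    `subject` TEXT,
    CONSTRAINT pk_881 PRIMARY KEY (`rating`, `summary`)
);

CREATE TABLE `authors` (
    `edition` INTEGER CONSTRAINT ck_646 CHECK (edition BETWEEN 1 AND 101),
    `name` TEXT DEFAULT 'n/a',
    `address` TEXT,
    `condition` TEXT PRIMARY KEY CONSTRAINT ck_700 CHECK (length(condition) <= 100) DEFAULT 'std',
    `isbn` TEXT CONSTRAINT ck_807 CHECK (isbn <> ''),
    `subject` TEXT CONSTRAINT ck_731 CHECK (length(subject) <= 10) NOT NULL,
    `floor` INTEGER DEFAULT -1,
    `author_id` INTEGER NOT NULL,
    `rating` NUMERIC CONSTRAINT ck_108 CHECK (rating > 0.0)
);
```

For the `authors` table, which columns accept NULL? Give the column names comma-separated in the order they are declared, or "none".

edition, name, address, isbn, floor, rating

- edition: CHECK does not forbid NULL (a CHECK constraint passes when its expression is NULL) → nullable.
- name: DEFAULT only fills an omitted column; an explicit NULL is still allowed → nullable.
- address: no NOT NULL constraint applies → nullable.
- condition: part of the PRIMARY KEY, which implies NOT NULL → not nullable.
- isbn: CHECK does not forbid NULL (a CHECK constraint passes when its expression is NULL) → nullable.
- subject: declared NOT NULL → not nullable.
- floor: DEFAULT only fills an omitted column; an explicit NULL is still allowed → nullable.
- author_id: declared NOT NULL → not nullable.
- rating: CHECK does not forbid NULL (a CHECK constraint passes when its expression is NULL) → nullable.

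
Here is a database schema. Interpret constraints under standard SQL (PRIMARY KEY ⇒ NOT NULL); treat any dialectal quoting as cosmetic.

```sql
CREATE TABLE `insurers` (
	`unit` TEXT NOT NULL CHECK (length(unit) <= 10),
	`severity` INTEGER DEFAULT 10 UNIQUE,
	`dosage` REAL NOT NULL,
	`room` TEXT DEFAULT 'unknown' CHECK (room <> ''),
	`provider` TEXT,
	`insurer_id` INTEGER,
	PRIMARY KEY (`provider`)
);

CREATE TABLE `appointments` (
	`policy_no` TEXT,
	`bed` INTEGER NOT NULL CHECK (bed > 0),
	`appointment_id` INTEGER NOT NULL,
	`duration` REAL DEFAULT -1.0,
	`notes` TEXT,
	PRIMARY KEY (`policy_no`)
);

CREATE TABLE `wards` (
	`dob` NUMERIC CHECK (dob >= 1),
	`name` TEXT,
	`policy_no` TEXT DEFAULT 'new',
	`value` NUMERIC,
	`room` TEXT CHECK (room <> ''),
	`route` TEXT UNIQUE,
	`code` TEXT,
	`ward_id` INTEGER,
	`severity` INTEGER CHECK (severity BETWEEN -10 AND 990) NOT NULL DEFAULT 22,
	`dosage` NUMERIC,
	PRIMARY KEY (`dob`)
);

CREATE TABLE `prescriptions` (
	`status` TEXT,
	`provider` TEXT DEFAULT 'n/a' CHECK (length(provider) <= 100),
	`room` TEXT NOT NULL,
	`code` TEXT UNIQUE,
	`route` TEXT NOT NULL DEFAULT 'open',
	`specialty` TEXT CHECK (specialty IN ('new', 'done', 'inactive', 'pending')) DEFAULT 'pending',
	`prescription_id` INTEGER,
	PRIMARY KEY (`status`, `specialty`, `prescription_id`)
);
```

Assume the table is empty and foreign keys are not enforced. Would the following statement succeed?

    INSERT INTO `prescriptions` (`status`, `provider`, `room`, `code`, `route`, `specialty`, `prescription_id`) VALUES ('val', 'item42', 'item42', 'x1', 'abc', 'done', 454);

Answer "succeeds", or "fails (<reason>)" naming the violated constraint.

succeeds

NOT NULL columns: prescription_id is supplied; room is supplied; route is supplied; specialty is supplied; status is supplied.
CHECK constraints: 'item42' satisfies (length(provider) <= 100); 'done' satisfies (specialty IN ('new', 'done', 'inactive', 'pending')).
No constraint is violated.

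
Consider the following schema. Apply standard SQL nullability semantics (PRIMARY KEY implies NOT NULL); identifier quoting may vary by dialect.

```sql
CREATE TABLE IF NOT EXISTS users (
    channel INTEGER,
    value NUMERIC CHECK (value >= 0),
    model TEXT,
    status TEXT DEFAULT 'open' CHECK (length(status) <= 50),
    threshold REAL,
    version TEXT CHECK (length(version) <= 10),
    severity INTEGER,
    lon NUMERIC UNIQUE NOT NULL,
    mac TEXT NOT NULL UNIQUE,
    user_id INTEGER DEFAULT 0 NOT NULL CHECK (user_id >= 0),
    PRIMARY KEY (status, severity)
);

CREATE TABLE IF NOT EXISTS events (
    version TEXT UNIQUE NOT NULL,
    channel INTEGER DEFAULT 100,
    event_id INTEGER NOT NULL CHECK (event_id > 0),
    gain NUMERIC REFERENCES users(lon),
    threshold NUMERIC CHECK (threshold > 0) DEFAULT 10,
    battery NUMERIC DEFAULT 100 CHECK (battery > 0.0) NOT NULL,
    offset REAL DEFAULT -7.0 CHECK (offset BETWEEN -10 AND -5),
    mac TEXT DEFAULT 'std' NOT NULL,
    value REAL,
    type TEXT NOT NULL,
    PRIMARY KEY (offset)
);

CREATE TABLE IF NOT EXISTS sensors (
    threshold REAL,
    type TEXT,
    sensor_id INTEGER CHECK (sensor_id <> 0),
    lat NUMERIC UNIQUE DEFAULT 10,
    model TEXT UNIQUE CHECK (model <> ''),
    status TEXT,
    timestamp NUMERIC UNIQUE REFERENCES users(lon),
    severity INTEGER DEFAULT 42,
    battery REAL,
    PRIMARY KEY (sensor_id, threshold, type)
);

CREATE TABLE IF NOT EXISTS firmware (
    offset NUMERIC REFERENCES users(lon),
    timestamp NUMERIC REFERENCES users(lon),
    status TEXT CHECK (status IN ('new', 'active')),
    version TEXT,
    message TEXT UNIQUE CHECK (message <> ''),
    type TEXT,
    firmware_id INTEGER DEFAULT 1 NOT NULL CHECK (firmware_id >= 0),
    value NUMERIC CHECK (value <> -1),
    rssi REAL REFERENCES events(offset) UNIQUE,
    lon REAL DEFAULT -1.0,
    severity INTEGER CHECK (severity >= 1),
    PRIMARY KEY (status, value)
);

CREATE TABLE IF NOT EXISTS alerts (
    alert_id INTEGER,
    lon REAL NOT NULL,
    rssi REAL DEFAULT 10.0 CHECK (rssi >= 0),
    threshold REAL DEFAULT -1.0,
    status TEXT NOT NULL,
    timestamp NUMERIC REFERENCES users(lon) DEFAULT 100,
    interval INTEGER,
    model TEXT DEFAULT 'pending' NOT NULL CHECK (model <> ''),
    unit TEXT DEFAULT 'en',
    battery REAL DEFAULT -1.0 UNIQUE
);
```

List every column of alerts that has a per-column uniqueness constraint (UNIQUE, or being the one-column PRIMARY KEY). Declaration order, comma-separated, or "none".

- alert_id: no UNIQUE or single-column PK constraint.
- lon: no UNIQUE or single-column PK constraint.
- rssi: no UNIQUE or single-column PK constraint.
- threshold: no UNIQUE or single-column PK constraint.
- status: no UNIQUE or single-column PK constraint.
- timestamp: no UNIQUE or single-column PK constraint.
- interval: no UNIQUE or single-column PK constraint.
- model: no UNIQUE or single-column PK constraint.
- unit: no UNIQUE or single-column PK constraint.
- battery: declared UNIQUE → unique.

battery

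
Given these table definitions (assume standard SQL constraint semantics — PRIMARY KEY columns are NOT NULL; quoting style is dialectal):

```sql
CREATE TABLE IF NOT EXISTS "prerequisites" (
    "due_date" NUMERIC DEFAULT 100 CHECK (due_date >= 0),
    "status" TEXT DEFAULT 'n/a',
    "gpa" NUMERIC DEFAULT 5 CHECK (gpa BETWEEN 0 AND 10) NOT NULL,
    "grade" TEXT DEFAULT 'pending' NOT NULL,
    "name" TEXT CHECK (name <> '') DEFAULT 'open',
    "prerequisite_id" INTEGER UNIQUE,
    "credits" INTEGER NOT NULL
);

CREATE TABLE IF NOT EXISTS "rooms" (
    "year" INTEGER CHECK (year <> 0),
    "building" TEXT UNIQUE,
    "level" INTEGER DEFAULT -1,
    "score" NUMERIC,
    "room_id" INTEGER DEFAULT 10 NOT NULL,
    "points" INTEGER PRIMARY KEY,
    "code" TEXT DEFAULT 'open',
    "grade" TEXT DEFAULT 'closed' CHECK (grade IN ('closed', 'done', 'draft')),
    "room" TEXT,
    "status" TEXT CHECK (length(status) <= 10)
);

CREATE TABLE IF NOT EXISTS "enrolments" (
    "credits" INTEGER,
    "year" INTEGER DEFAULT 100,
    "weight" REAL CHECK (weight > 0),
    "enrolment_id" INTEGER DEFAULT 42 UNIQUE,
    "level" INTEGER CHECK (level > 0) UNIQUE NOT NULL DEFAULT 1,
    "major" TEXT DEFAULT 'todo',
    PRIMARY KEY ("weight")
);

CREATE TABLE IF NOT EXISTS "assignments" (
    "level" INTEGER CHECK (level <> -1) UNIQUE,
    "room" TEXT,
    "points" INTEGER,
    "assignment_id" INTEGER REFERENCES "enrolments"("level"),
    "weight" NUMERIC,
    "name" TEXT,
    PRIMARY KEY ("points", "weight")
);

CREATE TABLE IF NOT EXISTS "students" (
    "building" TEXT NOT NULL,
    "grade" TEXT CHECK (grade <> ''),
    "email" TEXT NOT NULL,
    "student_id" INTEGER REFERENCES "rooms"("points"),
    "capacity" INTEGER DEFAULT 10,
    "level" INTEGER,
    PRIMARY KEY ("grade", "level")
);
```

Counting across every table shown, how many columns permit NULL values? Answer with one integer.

prerequisites: 4 nullable (due_date, status, name, prerequisite_id — PK none and explicit NOT NULL columns excluded).
rooms: 8 nullable (year, building, level, score, code, grade, room, status — PK (points) and explicit NOT NULL columns excluded).
enrolments: 4 nullable (credits, year, enrolment_id, major — PK (weight) and explicit NOT NULL columns excluded).
assignments: 4 nullable (level, room, assignment_id, name — PK (points, weight) and explicit NOT NULL columns excluded).
students: 2 nullable (student_id, capacity — PK (grade, level) and explicit NOT NULL columns excluded).
Total: 4 + 8 + 4 + 4 + 2 = 22.

22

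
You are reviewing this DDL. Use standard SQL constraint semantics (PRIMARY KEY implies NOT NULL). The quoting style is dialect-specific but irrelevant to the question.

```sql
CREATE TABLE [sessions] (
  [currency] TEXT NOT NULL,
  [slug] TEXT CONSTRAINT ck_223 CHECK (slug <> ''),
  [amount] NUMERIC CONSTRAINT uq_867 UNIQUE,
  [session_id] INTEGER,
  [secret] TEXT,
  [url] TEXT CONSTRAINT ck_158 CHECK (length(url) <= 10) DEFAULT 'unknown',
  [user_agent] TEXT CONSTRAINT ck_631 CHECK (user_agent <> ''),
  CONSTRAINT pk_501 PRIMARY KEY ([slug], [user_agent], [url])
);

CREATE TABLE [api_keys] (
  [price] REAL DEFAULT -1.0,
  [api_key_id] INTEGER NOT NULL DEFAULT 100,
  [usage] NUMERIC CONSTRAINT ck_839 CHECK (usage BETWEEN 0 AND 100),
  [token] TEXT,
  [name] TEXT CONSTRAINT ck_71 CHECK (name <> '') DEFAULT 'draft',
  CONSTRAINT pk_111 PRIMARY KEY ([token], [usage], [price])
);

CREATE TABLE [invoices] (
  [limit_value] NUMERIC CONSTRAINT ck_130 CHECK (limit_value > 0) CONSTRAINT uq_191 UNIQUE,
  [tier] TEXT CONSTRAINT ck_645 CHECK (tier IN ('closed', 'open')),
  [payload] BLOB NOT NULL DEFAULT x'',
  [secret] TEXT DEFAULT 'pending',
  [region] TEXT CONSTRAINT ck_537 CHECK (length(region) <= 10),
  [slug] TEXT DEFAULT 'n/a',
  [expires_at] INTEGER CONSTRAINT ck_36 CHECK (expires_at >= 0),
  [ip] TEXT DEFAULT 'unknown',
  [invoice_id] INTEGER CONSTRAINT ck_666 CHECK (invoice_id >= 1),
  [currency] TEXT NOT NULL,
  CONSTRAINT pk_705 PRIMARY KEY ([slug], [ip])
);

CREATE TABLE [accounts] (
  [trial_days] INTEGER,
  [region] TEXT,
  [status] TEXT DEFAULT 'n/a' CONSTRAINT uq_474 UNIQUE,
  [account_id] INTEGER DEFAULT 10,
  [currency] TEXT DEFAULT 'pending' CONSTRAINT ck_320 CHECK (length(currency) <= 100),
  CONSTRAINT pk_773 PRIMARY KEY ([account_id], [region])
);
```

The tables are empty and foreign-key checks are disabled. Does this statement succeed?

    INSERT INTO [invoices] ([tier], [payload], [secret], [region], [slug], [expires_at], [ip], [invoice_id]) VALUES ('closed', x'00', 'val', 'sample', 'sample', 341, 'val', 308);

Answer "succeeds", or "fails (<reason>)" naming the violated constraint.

currency is omitted from the column list and has no DEFAULT, so it would receive NULL.
But currency is declared NOT NULL.

fails (NOT NULL on currency)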